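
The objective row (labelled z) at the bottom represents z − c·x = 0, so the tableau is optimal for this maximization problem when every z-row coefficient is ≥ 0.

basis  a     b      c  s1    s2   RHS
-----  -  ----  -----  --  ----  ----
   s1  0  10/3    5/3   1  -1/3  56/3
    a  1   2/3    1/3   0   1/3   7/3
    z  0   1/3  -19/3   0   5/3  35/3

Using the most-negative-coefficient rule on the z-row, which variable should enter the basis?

c

Negative z-row entries: c: -19/3.
The most negative is -19/3 in column c, so c enters.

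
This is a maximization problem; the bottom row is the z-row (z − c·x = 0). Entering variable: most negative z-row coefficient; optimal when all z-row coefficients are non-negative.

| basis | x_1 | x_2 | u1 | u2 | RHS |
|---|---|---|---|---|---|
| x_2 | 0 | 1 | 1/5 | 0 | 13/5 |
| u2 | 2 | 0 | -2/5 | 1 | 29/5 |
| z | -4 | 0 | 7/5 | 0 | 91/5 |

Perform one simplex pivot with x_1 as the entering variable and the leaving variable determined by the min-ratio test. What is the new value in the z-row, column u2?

Ratio test on column x_1 — row 1: entry 0 ≤ 0; row 2: (29/5)/2 = 29/10. Minimum is 29/10 at row 2 (u2 leaves); pivot element 2.
Divide row 2 by 2; eliminate column x_1 from the other rows.
z-row update in column u2: 0 − (-4)·(1/2) = 2.

2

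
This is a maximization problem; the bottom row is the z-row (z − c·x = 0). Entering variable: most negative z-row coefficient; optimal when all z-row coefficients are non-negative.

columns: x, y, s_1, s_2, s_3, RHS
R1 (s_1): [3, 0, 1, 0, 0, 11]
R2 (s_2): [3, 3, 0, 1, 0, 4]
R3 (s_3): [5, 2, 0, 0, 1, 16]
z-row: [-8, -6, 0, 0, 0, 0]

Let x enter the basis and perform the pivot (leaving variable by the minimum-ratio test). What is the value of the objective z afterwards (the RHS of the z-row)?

32/3

Ratio test on column x — row 1: 11/3 = 11/3; row 2: 4/3 = 4/3; row 3: 16/5 = 16/5. Minimum is 4/3 at row 2 (s_2 leaves); pivot element 3.
Pivot on row 2; the z-row RHS becomes 0 − (-8)·(4/3) = 32/3.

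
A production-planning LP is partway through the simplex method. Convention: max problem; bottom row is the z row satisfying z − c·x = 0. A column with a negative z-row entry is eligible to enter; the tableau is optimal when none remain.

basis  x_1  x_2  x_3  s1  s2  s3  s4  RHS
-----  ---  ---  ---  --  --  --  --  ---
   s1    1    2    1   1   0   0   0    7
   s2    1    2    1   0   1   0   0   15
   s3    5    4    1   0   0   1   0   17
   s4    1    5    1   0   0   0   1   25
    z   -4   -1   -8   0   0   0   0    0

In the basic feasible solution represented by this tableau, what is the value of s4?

25

s4 is basic (row 4); its value is the RHS of that row, 25.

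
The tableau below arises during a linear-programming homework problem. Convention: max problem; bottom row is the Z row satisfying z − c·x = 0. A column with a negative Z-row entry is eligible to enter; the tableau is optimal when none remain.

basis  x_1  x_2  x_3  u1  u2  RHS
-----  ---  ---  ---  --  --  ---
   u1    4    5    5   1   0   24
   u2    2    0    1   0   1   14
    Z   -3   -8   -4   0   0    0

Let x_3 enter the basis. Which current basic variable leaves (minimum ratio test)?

u1

Column x_3 entries and ratios — u1: 24/5 = 24/5; u2: 14/1 = 14.
Smallest ratio is 24/5 in the row of u1, so u1 leaves.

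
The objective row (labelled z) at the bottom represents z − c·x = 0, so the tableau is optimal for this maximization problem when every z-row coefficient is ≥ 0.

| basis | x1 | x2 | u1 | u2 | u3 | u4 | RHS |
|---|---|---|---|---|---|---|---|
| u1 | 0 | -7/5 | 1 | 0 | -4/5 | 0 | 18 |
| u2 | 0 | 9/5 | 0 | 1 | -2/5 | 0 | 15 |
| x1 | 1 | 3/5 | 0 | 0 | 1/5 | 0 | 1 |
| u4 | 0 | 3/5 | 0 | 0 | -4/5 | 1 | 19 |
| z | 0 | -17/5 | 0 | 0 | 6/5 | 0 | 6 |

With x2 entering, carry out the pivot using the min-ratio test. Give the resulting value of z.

Ratio test on column x2 — row 1: entry -7/5 ≤ 0; row 2: 15/(9/5) = 25/3; row 3: 1/(3/5) = 5/3; row 4: 19/(3/5) = 95/3. Minimum is 5/3 at row 3 (x1 leaves); pivot element 3/5.
Pivot on row 3; the z-row RHS becomes 6 − (-17/5)·(5/3) = 35/3.

35/3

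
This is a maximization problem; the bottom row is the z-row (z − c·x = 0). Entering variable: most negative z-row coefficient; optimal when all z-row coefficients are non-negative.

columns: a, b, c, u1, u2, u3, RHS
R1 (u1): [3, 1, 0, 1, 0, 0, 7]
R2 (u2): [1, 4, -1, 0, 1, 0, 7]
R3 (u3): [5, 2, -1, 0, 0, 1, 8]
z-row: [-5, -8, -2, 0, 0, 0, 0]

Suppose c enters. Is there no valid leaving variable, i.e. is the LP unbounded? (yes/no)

yes

Every constraint-row entry in column c is ≤ 0, so increasing c is unbounded.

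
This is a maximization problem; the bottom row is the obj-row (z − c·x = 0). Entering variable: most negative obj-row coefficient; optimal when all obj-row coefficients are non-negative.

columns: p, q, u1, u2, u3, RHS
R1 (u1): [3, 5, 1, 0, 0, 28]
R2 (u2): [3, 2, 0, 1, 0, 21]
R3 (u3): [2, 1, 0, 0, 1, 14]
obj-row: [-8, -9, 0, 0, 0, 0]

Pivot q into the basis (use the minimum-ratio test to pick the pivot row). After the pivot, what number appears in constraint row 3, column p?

Ratio test on column q — row 1: 28/5 = 28/5; row 2: 21/2 = 21/2; row 3: 14/1 = 14. Minimum is 28/5 at row 1 (u1 leaves); pivot element 5.
Divide row 1 by 5; eliminate column q from the other rows.
Row 3 update in column p: 2 − 1·(3/5) = 7/5.

7/5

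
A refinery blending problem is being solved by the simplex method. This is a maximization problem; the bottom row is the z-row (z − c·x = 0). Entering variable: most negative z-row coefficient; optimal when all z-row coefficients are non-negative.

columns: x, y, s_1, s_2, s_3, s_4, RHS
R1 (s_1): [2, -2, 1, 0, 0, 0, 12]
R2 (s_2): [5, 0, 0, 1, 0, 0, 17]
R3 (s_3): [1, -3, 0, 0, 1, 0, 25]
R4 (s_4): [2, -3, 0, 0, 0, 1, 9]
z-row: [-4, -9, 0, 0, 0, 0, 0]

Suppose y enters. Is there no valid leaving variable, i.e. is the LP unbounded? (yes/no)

yes

Every constraint-row entry in column y is ≤ 0, so increasing y is unbounded.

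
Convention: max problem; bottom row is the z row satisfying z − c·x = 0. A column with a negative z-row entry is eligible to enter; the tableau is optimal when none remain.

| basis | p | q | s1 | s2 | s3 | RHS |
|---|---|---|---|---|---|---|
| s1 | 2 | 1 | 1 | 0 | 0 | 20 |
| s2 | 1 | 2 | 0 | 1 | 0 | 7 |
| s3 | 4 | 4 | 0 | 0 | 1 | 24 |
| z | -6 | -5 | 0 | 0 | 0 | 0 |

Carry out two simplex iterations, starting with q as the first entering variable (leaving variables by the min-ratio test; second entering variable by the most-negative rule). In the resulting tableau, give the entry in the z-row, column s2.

-1

Ratio test on column q — row 1: 20/1 = 20; row 2: 7/2 = 7/2; row 3: 24/4 = 6. Minimum is 7/2 at row 2 (s2 leaves); pivot element 2.
Divide row 2 by 2; eliminate column q from the other rows.
Second iteration: most negative z-row entry is -7/2 in column p, so p enters.
Ratio test on column p — row 1: (33/2)/(3/2) = 11; row 2: (7/2)/(1/2) = 7; row 3: 10/2 = 5. Minimum is 5 at row 3 (s3 leaves); pivot element 2.
Divide row 3 by 2; eliminate column p from the other rows.
After both pivots, the entry at the z-row, column s2 is -1.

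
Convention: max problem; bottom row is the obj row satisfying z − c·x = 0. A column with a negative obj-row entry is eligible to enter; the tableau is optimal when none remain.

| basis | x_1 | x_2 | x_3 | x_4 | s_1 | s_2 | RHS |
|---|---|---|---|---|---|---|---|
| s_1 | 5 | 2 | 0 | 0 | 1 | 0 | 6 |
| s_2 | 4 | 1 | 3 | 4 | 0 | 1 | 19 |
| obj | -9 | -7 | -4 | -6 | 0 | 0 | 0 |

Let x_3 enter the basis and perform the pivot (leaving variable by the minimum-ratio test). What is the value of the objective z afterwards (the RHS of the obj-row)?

76/3

Ratio test on column x_3 — row 1: entry 0 ≤ 0; row 2: 19/3 = 19/3. Minimum is 19/3 at row 2 (s_2 leaves); pivot element 3.
Pivot on row 2; the obj-row RHS becomes 0 − (-4)·(19/3) = 76/3.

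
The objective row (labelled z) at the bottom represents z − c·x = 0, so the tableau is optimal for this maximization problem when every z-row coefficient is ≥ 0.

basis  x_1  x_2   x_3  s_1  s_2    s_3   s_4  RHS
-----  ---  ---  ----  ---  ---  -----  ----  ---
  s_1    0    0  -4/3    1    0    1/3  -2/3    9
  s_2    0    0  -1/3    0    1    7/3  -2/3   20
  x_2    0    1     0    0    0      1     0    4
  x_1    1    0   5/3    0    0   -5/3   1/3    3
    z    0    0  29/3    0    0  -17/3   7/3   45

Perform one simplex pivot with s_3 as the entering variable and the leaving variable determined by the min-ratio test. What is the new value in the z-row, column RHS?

203/3

Ratio test on column s_3 — row 1: 9/(1/3) = 27; row 2: 20/(7/3) = 60/7; row 3: 4/1 = 4; row 4: entry -5/3 ≤ 0. Minimum is 4 at row 3 (x_2 leaves); pivot element 1.
Divide row 3 by 1; eliminate column s_3 from the other rows.
z-row update in column RHS: 45 − (-17/3)·4 = 203/3.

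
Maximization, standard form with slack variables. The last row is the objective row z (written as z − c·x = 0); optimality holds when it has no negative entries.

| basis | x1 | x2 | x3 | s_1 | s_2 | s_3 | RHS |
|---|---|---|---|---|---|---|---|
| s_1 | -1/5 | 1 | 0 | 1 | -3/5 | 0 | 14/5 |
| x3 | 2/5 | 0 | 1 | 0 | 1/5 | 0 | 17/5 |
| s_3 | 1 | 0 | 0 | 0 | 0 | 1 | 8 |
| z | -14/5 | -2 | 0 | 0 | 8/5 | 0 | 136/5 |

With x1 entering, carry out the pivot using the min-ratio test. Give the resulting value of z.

Ratio test on column x1 — row 1: entry -1/5 ≤ 0; row 2: (17/5)/(2/5) = 17/2; row 3: 8/1 = 8. Minimum is 8 at row 3 (s_3 leaves); pivot element 1.
Pivot on row 3; the z-row RHS becomes 136/5 − (-14/5)·8 = 248/5.

248/5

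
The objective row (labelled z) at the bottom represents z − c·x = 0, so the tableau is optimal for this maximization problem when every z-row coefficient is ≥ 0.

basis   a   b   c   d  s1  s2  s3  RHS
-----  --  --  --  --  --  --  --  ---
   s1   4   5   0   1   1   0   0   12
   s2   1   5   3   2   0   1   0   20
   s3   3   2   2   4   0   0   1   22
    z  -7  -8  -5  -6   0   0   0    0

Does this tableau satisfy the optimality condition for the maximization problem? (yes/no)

The z-row has a negative entry -8 in column b, so it is not optimal.

no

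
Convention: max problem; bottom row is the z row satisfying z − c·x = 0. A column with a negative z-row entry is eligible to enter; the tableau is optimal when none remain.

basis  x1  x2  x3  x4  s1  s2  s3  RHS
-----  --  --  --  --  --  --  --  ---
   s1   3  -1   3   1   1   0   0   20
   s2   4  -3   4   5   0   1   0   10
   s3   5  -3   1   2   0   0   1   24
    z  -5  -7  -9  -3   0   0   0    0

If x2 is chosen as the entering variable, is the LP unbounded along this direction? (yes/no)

Every constraint-row entry in column x2 is ≤ 0, so increasing x2 is unbounded.

yes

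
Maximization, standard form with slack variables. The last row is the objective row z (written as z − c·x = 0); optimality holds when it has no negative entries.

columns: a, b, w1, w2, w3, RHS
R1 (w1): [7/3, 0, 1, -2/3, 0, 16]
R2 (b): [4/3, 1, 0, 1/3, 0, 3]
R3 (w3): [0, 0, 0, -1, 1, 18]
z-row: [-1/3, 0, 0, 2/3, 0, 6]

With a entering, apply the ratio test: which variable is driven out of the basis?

Column a entries and ratios — w1: 16/(7/3) = 48/7; b: 3/(4/3) = 9/4; w3: 0 ≤ 0, skip.
Smallest ratio is 9/4 in the row of b, so b leaves.

b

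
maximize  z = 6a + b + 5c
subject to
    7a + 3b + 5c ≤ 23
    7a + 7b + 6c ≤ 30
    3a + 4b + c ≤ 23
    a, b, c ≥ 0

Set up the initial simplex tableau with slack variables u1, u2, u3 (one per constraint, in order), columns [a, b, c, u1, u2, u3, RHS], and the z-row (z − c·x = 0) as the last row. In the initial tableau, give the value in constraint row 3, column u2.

0

Slack u2 belongs to constraint 2; its column is the unit vector e_2, so the entry in row 3 is 0.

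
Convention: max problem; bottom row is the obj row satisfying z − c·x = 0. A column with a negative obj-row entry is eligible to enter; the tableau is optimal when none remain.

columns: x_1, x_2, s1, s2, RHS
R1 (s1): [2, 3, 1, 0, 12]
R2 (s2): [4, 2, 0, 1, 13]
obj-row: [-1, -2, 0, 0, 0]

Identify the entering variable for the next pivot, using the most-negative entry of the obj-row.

x_2

Negative obj-row entries: x_1: -1, x_2: -2.
The most negative is -2 in column x_2, so x_2 enters.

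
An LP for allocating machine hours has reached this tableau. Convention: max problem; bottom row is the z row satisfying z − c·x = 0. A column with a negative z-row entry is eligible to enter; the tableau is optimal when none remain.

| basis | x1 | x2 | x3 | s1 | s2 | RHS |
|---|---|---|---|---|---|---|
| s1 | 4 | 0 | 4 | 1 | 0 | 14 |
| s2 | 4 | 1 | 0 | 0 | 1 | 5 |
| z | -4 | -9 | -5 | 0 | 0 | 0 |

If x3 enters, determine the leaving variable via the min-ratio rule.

s1

Column x3 entries and ratios — s1: 14/4 = 7/2; s2: 0 ≤ 0, skip.
Smallest ratio is 7/2 in the row of s1, so s1 leaves.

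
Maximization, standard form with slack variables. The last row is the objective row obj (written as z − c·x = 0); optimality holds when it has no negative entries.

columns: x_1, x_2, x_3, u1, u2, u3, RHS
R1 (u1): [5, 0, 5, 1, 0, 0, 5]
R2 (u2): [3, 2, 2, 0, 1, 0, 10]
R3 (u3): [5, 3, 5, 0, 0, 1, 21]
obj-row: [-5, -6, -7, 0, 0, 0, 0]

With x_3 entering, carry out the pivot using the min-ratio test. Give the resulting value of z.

7

Ratio test on column x_3 — row 1: 5/5 = 1; row 2: 10/2 = 5; row 3: 21/5 = 21/5. Minimum is 1 at row 1 (u1 leaves); pivot element 5.
Pivot on row 1; the obj-row RHS becomes 0 − (-7)·1 = 7.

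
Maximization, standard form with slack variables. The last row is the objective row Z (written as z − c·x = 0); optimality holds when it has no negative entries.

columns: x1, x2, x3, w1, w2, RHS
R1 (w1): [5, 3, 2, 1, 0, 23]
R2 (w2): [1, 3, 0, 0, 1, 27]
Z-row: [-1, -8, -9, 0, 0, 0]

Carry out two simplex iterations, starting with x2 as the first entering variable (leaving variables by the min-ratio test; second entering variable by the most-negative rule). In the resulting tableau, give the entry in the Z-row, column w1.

Ratio test on column x2 — row 1: 23/3 = 23/3; row 2: 27/3 = 9. Minimum is 23/3 at row 1 (w1 leaves); pivot element 3.
Divide row 1 by 3; eliminate column x2 from the other rows.
Second iteration: most negative Z-row entry is -11/3 in column x3, so x3 enters.
Ratio test on column x3 — row 1: (23/3)/(2/3) = 23/2; row 2: entry -2 ≤ 0. Minimum is 23/2 at row 1 (x2 leaves); pivot element 2/3.
Divide row 1 by 2/3; eliminate column x3 from the other rows.
After both pivots, the entry at the Z-row, column w1 is 9/2.

9/2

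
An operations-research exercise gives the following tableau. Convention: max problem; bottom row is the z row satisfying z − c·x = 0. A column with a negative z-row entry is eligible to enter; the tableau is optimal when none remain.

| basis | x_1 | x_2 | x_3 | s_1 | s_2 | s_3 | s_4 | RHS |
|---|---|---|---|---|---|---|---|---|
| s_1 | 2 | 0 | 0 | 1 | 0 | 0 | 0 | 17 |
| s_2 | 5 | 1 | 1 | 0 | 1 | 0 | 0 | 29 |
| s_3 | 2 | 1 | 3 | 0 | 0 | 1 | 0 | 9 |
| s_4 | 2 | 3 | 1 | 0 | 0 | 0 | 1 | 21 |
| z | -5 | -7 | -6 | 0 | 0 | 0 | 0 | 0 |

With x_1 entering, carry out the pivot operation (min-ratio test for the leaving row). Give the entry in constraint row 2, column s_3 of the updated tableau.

-5/2

Ratio test on column x_1 — row 1: 17/2 = 17/2; row 2: 29/5 = 29/5; row 3: 9/2 = 9/2; row 4: 21/2 = 21/2. Minimum is 9/2 at row 3 (s_3 leaves); pivot element 2.
Divide row 3 by 2; eliminate column x_1 from the other rows.
Row 2 update in column s_3: 0 − 5·(1/2) = -5/2.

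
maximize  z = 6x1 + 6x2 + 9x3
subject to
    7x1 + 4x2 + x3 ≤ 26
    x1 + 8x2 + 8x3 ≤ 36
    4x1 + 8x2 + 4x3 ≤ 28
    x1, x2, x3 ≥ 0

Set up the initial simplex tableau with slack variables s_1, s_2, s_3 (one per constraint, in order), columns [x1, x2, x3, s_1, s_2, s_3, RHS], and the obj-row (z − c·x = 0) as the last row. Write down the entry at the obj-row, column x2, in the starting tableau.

The obj-row carries the negated objective coefficients: the x2 entry is -6.

-6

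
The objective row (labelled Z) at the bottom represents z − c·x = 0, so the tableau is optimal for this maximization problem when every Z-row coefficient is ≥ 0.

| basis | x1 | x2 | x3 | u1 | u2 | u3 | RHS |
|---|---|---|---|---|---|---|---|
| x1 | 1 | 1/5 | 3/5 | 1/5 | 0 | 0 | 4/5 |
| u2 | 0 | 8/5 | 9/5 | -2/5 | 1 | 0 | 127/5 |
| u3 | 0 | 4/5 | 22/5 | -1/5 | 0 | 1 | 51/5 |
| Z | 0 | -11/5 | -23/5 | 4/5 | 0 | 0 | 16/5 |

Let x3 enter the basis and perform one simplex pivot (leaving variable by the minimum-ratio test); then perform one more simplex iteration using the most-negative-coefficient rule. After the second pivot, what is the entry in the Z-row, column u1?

3

Ratio test on column x3 — row 1: (4/5)/(3/5) = 4/3; row 2: (127/5)/(9/5) = 127/9; row 3: (51/5)/(22/5) = 51/22. Minimum is 4/3 at row 1 (x1 leaves); pivot element 3/5.
Divide row 1 by 3/5; eliminate column x3 from the other rows.
Second iteration: most negative Z-row entry is -2/3 in column x2, so x2 enters.
Ratio test on column x2 — row 1: (4/3)/(1/3) = 4; row 2: 23/1 = 23; row 3: entry -2/3 ≤ 0. Minimum is 4 at row 1 (x3 leaves); pivot element 1/3.
Divide row 1 by 1/3; eliminate column x2 from the other rows.
After both pivots, the entry at the Z-row, column u1 is 3.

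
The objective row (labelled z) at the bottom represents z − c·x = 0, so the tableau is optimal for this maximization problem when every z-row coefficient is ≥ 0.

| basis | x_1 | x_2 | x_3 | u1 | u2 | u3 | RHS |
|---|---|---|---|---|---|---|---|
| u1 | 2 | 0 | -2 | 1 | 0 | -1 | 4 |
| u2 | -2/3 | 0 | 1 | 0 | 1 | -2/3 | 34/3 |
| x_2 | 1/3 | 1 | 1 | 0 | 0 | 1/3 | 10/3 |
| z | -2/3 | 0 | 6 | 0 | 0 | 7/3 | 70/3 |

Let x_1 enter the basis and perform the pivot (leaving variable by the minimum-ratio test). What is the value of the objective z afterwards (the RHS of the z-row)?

74/3

Ratio test on column x_1 — row 1: 4/2 = 2; row 2: entry -2/3 ≤ 0; row 3: (10/3)/(1/3) = 10. Minimum is 2 at row 1 (u1 leaves); pivot element 2.
Pivot on row 1; the z-row RHS becomes 70/3 − (-2/3)·2 = 74/3.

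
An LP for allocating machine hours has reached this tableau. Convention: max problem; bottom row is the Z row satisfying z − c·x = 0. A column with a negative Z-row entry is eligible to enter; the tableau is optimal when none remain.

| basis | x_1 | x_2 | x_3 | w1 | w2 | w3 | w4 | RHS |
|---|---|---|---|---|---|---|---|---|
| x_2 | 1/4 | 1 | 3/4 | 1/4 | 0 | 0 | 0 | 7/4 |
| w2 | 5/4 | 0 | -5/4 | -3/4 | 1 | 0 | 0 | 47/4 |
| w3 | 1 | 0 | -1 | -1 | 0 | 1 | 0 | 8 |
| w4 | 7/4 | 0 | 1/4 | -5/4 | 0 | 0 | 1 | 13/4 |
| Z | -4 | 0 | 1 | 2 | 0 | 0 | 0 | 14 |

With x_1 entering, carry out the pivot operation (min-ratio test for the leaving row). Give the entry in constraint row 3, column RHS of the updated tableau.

43/7

Ratio test on column x_1 — row 1: (7/4)/(1/4) = 7; row 2: (47/4)/(5/4) = 47/5; row 3: 8/1 = 8; row 4: (13/4)/(7/4) = 13/7. Minimum is 13/7 at row 4 (w4 leaves); pivot element 7/4.
Divide row 4 by 7/4; eliminate column x_1 from the other rows.
Row 3 update in column RHS: 8 − 1·(13/7) = 43/7.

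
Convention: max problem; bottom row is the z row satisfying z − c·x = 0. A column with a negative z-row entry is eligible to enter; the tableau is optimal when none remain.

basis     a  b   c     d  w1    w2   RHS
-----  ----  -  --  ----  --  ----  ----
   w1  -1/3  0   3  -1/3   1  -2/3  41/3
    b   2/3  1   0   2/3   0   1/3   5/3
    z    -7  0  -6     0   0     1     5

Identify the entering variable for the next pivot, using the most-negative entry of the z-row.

a

Negative z-row entries: a: -7, c: -6.
The most negative is -7 in column a, so a enters.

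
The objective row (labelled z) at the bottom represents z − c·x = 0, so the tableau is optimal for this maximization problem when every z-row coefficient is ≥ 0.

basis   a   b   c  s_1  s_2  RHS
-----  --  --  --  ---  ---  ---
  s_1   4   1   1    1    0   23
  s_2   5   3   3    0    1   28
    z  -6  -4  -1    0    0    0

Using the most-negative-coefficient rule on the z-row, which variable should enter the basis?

Negative z-row entries: a: -6, b: -4, c: -1.
The most negative is -6 in column a, so a enters.

a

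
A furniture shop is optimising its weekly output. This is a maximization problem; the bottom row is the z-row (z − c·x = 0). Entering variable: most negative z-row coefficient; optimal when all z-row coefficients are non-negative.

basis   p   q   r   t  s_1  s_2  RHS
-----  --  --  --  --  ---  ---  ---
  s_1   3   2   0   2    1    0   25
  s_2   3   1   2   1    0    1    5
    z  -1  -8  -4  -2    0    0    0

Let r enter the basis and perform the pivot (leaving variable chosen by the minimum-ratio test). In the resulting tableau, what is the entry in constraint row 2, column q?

1/2

Ratio test on column r — row 1: entry 0 ≤ 0; row 2: 5/2 = 5/2. Minimum is 5/2 at row 2 (s_2 leaves); pivot element 2.
Divide row 2 by 2; eliminate column r from the other rows.
In the new row 2, the q entry is the old entry divided by the pivot: 1/2 = 1/2.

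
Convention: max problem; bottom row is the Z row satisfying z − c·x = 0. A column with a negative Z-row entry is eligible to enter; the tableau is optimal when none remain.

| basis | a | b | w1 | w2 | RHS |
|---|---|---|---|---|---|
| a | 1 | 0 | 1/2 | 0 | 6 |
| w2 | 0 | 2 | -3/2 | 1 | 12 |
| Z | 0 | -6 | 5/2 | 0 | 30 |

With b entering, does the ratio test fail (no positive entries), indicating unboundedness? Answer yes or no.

Column b has positive entries in row(s) 2, so the ratio test bounds it — not unbounded.

no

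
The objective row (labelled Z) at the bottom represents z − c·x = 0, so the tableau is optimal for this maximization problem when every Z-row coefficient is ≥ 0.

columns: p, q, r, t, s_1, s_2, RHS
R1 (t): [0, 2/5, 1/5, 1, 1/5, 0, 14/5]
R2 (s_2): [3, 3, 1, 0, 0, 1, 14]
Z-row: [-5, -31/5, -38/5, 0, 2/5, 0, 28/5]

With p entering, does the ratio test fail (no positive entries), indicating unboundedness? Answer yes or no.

no

Column p has positive entries in row(s) 2, so the ratio test bounds it — not unbounded.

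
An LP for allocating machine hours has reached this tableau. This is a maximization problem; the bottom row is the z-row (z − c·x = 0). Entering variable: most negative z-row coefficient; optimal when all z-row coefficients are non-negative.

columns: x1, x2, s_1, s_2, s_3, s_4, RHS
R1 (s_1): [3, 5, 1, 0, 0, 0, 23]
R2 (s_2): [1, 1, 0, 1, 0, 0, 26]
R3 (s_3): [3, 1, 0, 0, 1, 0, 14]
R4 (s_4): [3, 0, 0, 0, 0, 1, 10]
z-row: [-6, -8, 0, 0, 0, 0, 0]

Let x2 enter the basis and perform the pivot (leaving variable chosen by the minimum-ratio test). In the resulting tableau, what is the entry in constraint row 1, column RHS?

Ratio test on column x2 — row 1: 23/5 = 23/5; row 2: 26/1 = 26; row 3: 14/1 = 14; row 4: entry 0 ≤ 0. Minimum is 23/5 at row 1 (s_1 leaves); pivot element 5.
Divide row 1 by 5; eliminate column x2 from the other rows.
In the new row 1, the RHS entry is the old entry divided by the pivot: 23/5 = 23/5.

23/5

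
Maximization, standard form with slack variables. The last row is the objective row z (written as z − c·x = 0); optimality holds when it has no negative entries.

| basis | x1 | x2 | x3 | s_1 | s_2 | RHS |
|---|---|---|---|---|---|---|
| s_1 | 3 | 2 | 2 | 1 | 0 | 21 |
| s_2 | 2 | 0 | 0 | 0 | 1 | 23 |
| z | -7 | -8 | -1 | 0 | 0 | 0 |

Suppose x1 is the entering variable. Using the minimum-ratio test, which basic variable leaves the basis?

Column x1 entries and ratios — s_1: 21/3 = 7; s_2: 23/2 = 23/2.
Smallest ratio is 7 in the row of s_1, so s_1 leaves.

s_1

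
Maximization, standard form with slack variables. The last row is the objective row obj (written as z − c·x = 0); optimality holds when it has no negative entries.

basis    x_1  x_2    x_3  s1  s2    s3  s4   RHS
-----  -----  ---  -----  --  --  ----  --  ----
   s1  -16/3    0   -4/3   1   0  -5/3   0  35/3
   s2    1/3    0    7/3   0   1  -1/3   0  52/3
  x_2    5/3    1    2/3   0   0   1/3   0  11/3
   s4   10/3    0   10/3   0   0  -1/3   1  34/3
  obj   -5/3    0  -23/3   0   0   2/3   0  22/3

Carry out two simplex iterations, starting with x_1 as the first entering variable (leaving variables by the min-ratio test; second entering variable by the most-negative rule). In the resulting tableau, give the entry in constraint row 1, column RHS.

Ratio test on column x_1 — row 1: entry -16/3 ≤ 0; row 2: (52/3)/(1/3) = 52; row 3: (11/3)/(5/3) = 11/5; row 4: (34/3)/(10/3) = 17/5. Minimum is 11/5 at row 3 (x_2 leaves); pivot element 5/3.
Divide row 3 by 5/3; eliminate column x_1 from the other rows.
Second iteration: most negative obj-row entry is -7 in column x_3, so x_3 enters.
Ratio test on column x_3 — row 1: (117/5)/(4/5) = 117/4; row 2: (83/5)/(11/5) = 83/11; row 3: (11/5)/(2/5) = 11/2; row 4: 4/2 = 2. Minimum is 2 at row 4 (s4 leaves); pivot element 2.
Divide row 4 by 2; eliminate column x_3 from the other rows.
After both pivots, the entry at constraint row 1, column RHS is 109/5.

109/5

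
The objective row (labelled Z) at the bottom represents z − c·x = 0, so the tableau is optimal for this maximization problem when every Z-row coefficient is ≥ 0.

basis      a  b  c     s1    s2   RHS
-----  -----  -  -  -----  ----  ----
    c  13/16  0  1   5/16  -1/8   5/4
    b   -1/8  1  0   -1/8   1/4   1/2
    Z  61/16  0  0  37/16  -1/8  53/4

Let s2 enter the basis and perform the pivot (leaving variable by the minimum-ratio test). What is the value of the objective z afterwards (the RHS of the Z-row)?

Ratio test on column s2 — row 1: entry -1/8 ≤ 0; row 2: (1/2)/(1/4) = 2. Minimum is 2 at row 2 (b leaves); pivot element 1/4.
Pivot on row 2; the Z-row RHS becomes 53/4 − (-1/8)·2 = 27/2.

27/2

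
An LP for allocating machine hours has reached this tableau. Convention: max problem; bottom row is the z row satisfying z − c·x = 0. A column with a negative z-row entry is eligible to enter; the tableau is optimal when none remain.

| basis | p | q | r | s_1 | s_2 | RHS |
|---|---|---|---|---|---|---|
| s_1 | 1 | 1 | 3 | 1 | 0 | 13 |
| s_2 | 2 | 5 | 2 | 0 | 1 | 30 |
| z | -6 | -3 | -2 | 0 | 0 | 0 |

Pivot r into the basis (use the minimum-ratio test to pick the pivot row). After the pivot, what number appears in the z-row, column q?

-7/3

Ratio test on column r — row 1: 13/3 = 13/3; row 2: 30/2 = 15. Minimum is 13/3 at row 1 (s_1 leaves); pivot element 3.
Divide row 1 by 3; eliminate column r from the other rows.
z-row update in column q: -3 − (-2)·(1/3) = -7/3.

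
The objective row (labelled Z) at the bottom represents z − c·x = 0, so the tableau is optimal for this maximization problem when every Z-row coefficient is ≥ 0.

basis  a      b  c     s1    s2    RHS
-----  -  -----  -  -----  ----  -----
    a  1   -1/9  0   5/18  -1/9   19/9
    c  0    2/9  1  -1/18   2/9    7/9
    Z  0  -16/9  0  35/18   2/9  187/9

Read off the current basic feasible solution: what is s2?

s2 is not in the basis, so in the current basic feasible solution s2 = 0.

0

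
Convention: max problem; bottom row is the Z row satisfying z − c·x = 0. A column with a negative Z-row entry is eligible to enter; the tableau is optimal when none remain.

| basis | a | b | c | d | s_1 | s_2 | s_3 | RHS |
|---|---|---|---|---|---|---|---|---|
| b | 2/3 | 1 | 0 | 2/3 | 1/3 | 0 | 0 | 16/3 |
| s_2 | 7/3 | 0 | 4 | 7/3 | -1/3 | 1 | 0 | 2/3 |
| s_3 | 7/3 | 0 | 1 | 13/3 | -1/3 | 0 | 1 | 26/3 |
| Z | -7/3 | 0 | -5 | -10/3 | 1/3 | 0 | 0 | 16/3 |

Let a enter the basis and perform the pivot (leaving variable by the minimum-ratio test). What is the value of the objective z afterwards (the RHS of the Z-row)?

6

Ratio test on column a — row 1: (16/3)/(2/3) = 8; row 2: (2/3)/(7/3) = 2/7; row 3: (26/3)/(7/3) = 26/7. Minimum is 2/7 at row 2 (s_2 leaves); pivot element 7/3.
Pivot on row 2; the Z-row RHS becomes 16/3 − (-7/3)·(2/7) = 6.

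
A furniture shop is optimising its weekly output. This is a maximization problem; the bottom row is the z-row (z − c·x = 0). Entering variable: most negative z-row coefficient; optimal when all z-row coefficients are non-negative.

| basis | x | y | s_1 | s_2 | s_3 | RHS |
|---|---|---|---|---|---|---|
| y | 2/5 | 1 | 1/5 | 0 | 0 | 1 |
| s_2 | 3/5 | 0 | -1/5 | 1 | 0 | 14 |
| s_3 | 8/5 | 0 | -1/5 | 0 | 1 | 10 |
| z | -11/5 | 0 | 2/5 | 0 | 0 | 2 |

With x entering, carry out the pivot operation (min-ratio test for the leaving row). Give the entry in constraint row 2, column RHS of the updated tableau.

Ratio test on column x — row 1: 1/(2/5) = 5/2; row 2: 14/(3/5) = 70/3; row 3: 10/(8/5) = 25/4. Minimum is 5/2 at row 1 (y leaves); pivot element 2/5.
Divide row 1 by 2/5; eliminate column x from the other rows.
Row 2 update in column RHS: 14 − (3/5)·(5/2) = 25/2.

25/2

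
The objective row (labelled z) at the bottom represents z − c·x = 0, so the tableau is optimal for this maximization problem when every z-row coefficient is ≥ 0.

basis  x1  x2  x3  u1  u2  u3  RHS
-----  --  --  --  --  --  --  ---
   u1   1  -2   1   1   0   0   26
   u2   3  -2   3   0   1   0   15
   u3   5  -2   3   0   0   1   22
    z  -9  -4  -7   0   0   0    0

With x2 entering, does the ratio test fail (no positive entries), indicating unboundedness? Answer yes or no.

yes

Every constraint-row entry in column x2 is ≤ 0, so increasing x2 is unbounded.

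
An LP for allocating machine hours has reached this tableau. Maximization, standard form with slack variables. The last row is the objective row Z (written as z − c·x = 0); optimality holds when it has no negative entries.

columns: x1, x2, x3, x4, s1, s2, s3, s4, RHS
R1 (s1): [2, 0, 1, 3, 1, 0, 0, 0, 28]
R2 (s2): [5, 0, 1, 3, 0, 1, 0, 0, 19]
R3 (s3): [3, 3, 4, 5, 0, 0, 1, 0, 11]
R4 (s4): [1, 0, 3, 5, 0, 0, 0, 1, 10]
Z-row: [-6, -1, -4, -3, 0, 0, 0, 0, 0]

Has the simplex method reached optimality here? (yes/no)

no

The Z-row has a negative entry -6 in column x1, so it is not optimal.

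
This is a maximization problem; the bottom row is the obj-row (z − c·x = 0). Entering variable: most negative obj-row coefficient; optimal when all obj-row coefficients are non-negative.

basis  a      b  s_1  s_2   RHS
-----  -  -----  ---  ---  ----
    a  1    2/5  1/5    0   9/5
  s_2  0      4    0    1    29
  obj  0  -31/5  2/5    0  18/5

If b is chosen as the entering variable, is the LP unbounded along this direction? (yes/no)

no

Column b has positive entries in row(s) 1, 2, so the ratio test bounds it — not unbounded.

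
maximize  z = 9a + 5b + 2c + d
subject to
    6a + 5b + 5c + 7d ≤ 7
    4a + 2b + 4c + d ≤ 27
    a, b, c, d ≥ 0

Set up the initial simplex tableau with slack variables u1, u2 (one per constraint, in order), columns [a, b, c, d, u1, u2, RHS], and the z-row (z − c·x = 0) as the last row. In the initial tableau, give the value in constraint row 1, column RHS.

The RHS of constraint 1 is b_1 = 7.

7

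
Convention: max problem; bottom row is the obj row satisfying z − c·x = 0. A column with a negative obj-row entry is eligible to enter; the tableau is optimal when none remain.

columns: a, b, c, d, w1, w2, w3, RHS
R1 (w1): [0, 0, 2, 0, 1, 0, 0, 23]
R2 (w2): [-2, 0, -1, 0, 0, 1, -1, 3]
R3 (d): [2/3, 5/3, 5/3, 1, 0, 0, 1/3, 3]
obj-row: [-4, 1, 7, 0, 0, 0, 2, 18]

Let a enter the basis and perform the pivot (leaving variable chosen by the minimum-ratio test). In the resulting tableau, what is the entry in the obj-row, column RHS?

Ratio test on column a — row 1: entry 0 ≤ 0; row 2: entry -2 ≤ 0; row 3: 3/(2/3) = 9/2. Minimum is 9/2 at row 3 (d leaves); pivot element 2/3.
Divide row 3 by 2/3; eliminate column a from the other rows.
obj-row update in column RHS: 18 − (-4)·(9/2) = 36.

36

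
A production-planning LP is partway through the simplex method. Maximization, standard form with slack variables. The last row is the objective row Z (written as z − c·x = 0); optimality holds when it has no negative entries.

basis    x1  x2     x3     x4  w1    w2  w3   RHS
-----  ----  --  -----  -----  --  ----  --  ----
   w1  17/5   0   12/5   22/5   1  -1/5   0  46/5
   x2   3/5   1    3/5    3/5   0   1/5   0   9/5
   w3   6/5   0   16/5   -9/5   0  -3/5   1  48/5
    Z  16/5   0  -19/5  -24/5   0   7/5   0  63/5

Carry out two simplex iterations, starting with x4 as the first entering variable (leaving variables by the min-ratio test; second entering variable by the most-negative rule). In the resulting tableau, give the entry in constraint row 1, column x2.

-2

Ratio test on column x4 — row 1: (46/5)/(22/5) = 23/11; row 2: (9/5)/(3/5) = 3; row 3: entry -9/5 ≤ 0. Minimum is 23/11 at row 1 (w1 leaves); pivot element 22/5.
Divide row 1 by 22/5; eliminate column x4 from the other rows.
Second iteration: most negative Z-row entry is -13/11 in column x3, so x3 enters.
Ratio test on column x3 — row 1: (23/11)/(6/11) = 23/6; row 2: (6/11)/(3/11) = 2; row 3: (147/11)/(46/11) = 147/46. Minimum is 2 at row 2 (x2 leaves); pivot element 3/11.
Divide row 2 by 3/11; eliminate column x3 from the other rows.
After both pivots, the entry at constraint row 1, column x2 is -2.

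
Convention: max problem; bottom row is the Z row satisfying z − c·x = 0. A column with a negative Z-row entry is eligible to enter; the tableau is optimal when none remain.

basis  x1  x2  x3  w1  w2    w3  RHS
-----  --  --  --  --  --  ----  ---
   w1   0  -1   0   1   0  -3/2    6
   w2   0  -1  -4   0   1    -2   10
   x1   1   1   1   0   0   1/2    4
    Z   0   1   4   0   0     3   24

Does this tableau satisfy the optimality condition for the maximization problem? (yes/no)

Every Z-row coefficient is ≥ 0, so the tableau is optimal.

yes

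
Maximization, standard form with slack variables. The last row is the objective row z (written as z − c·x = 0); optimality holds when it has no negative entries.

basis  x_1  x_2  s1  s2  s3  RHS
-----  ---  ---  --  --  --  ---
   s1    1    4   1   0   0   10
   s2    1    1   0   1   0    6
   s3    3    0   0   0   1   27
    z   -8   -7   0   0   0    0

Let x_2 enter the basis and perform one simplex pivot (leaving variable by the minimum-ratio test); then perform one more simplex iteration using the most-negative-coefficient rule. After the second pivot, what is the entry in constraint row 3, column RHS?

Ratio test on column x_2 — row 1: 10/4 = 5/2; row 2: 6/1 = 6; row 3: entry 0 ≤ 0. Minimum is 5/2 at row 1 (s1 leaves); pivot element 4.
Divide row 1 by 4; eliminate column x_2 from the other rows.
Second iteration: most negative z-row entry is -25/4 in column x_1, so x_1 enters.
Ratio test on column x_1 — row 1: (5/2)/(1/4) = 10; row 2: (7/2)/(3/4) = 14/3; row 3: 27/3 = 9. Minimum is 14/3 at row 2 (s2 leaves); pivot element 3/4.
Divide row 2 by 3/4; eliminate column x_1 from the other rows.
After both pivots, the entry at constraint row 3, column RHS is 13.

13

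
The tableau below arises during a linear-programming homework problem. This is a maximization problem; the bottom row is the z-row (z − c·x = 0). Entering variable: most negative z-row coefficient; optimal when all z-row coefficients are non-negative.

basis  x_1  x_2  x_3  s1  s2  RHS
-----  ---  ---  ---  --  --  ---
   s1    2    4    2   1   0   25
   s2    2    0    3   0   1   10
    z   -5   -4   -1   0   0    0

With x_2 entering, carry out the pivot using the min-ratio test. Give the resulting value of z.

25

Ratio test on column x_2 — row 1: 25/4 = 25/4; row 2: entry 0 ≤ 0. Minimum is 25/4 at row 1 (s1 leaves); pivot element 4.
Pivot on row 1; the z-row RHS becomes 0 − (-4)·(25/4) = 25.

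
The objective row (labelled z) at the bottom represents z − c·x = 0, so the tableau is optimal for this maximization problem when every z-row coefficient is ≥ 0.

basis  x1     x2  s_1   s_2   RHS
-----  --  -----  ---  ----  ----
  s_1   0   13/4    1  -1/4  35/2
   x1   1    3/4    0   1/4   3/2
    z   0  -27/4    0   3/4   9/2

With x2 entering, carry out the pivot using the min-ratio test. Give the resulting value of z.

Ratio test on column x2 — row 1: (35/2)/(13/4) = 70/13; row 2: (3/2)/(3/4) = 2. Minimum is 2 at row 2 (x1 leaves); pivot element 3/4.
Pivot on row 2; the z-row RHS becomes 9/2 − (-27/4)·2 = 18.

18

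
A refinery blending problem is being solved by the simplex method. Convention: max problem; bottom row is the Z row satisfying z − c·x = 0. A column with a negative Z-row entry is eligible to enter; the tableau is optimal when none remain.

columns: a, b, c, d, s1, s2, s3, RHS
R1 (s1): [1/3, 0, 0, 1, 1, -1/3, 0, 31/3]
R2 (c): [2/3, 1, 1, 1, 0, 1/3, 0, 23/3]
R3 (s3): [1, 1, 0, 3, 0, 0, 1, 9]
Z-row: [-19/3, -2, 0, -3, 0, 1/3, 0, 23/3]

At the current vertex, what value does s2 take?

0

s2 is not in the basis, so in the current basic feasible solution s2 = 0.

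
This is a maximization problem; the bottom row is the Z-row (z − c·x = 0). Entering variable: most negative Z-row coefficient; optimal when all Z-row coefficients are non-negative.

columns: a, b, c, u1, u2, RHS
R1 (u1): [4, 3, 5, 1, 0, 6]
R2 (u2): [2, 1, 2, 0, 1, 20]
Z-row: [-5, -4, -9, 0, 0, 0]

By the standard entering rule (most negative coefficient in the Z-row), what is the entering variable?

c

Negative Z-row entries: a: -5, b: -4, c: -9.
The most negative is -9 in column c, so c enters.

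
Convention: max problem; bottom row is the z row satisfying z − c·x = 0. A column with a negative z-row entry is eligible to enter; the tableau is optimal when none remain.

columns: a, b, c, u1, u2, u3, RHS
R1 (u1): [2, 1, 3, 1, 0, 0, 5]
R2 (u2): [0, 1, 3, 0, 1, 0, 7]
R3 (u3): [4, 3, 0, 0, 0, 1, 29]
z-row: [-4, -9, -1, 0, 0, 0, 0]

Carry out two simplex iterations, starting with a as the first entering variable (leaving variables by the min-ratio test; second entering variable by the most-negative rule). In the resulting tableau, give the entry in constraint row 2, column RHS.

Ratio test on column a — row 1: 5/2 = 5/2; row 2: entry 0 ≤ 0; row 3: 29/4 = 29/4. Minimum is 5/2 at row 1 (u1 leaves); pivot element 2.
Divide row 1 by 2; eliminate column a from the other rows.
Second iteration: most negative z-row entry is -7 in column b, so b enters.
Ratio test on column b — row 1: (5/2)/(1/2) = 5; row 2: 7/1 = 7; row 3: 19/1 = 19. Minimum is 5 at row 1 (a leaves); pivot element 1/2.
Divide row 1 by 1/2; eliminate column b from the other rows.
After both pivots, the entry at constraint row 2, column RHS is 2.

2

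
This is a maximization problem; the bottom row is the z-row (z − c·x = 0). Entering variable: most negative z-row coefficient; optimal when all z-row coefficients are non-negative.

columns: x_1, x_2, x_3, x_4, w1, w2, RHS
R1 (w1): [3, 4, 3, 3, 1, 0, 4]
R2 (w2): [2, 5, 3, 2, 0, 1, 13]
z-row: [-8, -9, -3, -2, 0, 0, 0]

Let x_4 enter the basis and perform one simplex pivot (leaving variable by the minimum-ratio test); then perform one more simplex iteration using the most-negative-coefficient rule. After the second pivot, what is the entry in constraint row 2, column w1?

-5/4

Ratio test on column x_4 — row 1: 4/3 = 4/3; row 2: 13/2 = 13/2. Minimum is 4/3 at row 1 (w1 leaves); pivot element 3.
Divide row 1 by 3; eliminate column x_4 from the other rows.
Second iteration: most negative z-row entry is -19/3 in column x_2, so x_2 enters.
Ratio test on column x_2 — row 1: (4/3)/(4/3) = 1; row 2: (31/3)/(7/3) = 31/7. Minimum is 1 at row 1 (x_4 leaves); pivot element 4/3.
Divide row 1 by 4/3; eliminate column x_2 from the other rows.
After both pivots, the entry at constraint row 2, column w1 is -5/4.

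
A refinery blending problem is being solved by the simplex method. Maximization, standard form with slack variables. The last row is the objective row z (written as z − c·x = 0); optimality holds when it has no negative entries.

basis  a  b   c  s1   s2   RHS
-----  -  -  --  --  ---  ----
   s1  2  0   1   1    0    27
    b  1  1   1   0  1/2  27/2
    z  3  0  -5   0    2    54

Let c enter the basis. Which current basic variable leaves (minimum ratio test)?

b

Column c entries and ratios — s1: 27/1 = 27; b: (27/2)/1 = 27/2.
Smallest ratio is 27/2 in the row of b, so b leaves.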